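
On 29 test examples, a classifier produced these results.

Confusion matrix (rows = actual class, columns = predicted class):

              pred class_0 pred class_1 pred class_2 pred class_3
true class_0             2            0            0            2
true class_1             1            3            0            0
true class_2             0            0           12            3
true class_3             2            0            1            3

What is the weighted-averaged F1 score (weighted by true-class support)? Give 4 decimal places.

0.7115

Per-class F1 score (2·TP/(2·TP+FP+FN)):
  class_0: TP=2, FP=1+0+2=3, FN=0+0+2=2 → 4/9 = 0.44444
  class_1: TP=3, FP=0+0+0=0, FN=1+0+0=1 → 6/7 = 0.85714
  class_2: TP=12, FP=0+0+1=1, FN=0+0+3=3 → 24/28 = 0.85714
  class_3: TP=3, FP=2+0+3=5, FN=2+0+1=3 → 6/14 = 0.42857
Weighted-F1 score = Σ (supportᵢ/N)·F1 scoreᵢ with N=29: (4/29)·0.44444 + (4/29)·0.85714 + (15/29)·0.85714 + (6/29)·0.42857 = 0.7115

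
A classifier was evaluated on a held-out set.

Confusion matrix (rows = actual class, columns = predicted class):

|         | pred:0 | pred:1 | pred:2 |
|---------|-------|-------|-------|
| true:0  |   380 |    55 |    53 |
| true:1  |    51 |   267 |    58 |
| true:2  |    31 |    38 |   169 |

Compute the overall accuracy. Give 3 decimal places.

0.740

Accuracy = trace / total = (380+267+169=816) / 1102 = 816/1102 = 0.740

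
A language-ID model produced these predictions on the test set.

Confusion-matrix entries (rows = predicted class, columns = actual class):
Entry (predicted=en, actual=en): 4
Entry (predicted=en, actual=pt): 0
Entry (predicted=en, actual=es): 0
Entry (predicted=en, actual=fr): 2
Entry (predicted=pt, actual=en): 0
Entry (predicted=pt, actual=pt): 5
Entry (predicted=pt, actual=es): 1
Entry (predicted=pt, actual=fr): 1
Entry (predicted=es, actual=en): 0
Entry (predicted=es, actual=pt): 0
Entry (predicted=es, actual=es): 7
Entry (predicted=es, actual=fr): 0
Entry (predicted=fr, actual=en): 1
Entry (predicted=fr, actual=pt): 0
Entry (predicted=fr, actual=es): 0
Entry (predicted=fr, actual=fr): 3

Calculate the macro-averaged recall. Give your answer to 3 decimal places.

Per-class recall (TP/(TP+FN)):
  en: TP=4, FN=0+0+1=1 → 4/5 = 0.8000
  pt: TP=5, FN=0+0+0=0 → 5/5 = 1.0000
  es: TP=7, FN=0+1+0=1 → 7/8 = 0.8750
  fr: TP=3, FN=2+1+0=3 → 3/6 = 0.5000
Macro-recall = mean = (0.8000 + 1.0000 + 0.8750 + 0.5000) / 4 = 0.794

0.794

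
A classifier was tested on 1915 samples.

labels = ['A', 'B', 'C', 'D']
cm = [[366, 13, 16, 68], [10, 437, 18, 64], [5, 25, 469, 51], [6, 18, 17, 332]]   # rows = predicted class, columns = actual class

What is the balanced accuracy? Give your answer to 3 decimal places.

0.845

Balanced accuracy = mean of per-class recall.
  A: recall = 366/387 = 0.9457
  B: recall = 437/493 = 0.8864
  C: recall = 469/520 = 0.9019
  D: recall = 332/515 = 0.6447
Mean = (0.9457 + 0.8864 + 0.9019 + 0.6447) / 4 = 0.845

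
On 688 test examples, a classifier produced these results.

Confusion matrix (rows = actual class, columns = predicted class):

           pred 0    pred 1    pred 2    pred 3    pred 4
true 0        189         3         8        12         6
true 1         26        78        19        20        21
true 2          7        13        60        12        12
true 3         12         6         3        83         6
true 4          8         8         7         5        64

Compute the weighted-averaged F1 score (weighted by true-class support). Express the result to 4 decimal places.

0.6822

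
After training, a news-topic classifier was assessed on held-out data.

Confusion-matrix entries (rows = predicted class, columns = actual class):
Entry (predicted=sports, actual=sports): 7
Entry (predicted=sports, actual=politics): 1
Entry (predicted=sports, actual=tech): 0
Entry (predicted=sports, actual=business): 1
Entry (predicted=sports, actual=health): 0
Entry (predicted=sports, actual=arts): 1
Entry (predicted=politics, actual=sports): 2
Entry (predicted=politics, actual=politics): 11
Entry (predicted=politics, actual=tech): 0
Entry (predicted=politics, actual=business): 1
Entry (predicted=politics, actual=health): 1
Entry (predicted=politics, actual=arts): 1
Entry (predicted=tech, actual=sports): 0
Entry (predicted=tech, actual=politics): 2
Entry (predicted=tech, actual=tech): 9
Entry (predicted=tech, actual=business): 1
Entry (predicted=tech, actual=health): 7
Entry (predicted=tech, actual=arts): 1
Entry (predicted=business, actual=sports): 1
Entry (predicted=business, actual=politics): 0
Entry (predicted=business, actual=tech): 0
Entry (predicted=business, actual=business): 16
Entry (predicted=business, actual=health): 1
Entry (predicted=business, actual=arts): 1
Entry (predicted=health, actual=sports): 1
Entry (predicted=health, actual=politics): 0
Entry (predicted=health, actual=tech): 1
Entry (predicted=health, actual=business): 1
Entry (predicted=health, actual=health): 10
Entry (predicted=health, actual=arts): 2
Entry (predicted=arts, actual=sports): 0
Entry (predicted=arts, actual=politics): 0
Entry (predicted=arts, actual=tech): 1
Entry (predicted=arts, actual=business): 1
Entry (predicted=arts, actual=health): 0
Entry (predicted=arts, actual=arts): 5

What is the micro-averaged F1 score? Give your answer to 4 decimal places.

Micro-averaging pools counts across classes: ΣTP=58, ΣFP=29, ΣFN=29.
Micro-F1 score = 2·TP/(2·TP+FP+FN) on pooled counts = 0.6667 (equals overall accuracy in single-label multiclass).

0.6667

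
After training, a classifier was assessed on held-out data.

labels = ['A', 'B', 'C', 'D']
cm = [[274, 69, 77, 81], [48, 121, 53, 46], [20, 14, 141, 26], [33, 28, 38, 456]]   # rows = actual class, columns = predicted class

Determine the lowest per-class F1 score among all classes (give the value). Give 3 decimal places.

Per-class F1 score (2·TP/(2·TP+FP+FN)):
  A: TP=274, FP=48+20+33=101, FN=69+77+81=227 → 548/876 = 0.6256
  B: TP=121, FP=69+14+28=111, FN=48+53+46=147 → 242/500 = 0.4840
  C: TP=141, FP=77+53+38=168, FN=20+14+26=60 → 282/510 = 0.5529
  D: TP=456, FP=81+46+26=153, FN=33+28+38=99 → 912/1164 = 0.7835
Lowest is class 'B' with F1 score = 0.484.

0.484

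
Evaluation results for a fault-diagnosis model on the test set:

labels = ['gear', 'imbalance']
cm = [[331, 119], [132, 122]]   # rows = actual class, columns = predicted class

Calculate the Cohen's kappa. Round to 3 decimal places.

0.218

Observed agreement pₒ = trace/N = 453/704 = 0.6435
Expected agreement pₑ = Σ (rowᵢ·colᵢ)/N² = (450·463 + 254·241)/704² = 0.5439
κ = (pₒ − pₑ)/(1 − pₑ) = (0.6435 − 0.5439)/(1 − 0.5439) = 0.218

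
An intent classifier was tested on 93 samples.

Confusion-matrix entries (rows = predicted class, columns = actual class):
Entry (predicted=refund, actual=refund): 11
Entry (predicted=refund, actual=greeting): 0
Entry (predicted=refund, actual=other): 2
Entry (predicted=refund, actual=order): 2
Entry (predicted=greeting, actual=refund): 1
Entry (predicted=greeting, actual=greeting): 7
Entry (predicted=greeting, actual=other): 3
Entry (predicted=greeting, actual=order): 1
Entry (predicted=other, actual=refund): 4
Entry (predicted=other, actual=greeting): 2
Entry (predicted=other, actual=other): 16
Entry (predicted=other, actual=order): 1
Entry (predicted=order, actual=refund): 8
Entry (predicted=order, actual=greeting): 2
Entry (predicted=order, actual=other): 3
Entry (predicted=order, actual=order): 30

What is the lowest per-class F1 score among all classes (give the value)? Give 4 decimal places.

0.5641

Per-class F1 score (2·TP/(2·TP+FP+FN)):
  refund: TP=11, FP=0+2+2=4, FN=1+4+8=13 → 22/39 = 0.56410
  greeting: TP=7, FP=1+3+1=5, FN=0+2+2=4 → 14/23 = 0.60870
  other: TP=16, FP=4+2+1=7, FN=2+3+3=8 → 32/47 = 0.68085
  order: TP=30, FP=8+2+3=13, FN=2+1+1=4 → 60/77 = 0.77922
Lowest is class 'refund' with F1 score = 0.5641.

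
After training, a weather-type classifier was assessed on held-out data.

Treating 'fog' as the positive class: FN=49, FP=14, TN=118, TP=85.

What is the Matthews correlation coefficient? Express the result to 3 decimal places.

0.546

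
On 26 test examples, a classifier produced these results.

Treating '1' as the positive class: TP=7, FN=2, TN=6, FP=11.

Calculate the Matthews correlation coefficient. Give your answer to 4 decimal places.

MCC = (TP·TN − FP·FN) / √((TP+FP)(TP+FN)(TN+FP)(TN+FN))
Numerator = 7·6 − 11·2 = 20
Denominator = √(18·9·17·8) = √22032 = 148.4318
MCC = 20 / 148.4318 = 0.1347

0.1347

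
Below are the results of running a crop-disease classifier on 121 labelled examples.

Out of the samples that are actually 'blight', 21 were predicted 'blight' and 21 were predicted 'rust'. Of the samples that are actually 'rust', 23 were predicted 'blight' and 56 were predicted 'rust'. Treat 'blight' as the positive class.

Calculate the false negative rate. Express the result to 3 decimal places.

0.500

FNR = FN/(FN+TP) = 21/(21+21) = 0.500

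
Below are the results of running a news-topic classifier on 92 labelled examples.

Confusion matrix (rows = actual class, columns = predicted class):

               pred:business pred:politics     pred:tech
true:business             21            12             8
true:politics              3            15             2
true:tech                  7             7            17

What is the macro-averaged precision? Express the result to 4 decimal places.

0.5827

Per-class precision (TP/(TP+FP)):
  business: TP=21, FP=3+7=10 → 21/31 = 0.67742
  politics: TP=15, FP=12+7=19 → 15/34 = 0.44118
  tech: TP=17, FP=8+2=10 → 17/27 = 0.62963
Macro-precision = mean = (0.67742 + 0.44118 + 0.62963) / 3 = 0.5827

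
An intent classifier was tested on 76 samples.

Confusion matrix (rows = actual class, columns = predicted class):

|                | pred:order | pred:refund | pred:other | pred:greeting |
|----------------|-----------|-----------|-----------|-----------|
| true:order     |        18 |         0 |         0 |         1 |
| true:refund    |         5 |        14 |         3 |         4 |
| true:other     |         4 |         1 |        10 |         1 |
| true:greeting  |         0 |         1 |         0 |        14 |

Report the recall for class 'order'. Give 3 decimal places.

0.947

Treat 'order' as positive and all other classes as negative.
recall = TP/(TP+FN).
order: TP=18, FN=0+0+1=1 → 18/19 = 0.9474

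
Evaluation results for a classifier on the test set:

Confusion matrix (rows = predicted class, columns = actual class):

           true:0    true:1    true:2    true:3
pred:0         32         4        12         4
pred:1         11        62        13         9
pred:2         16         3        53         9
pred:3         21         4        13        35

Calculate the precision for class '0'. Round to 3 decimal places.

0.615

precision = TP/(TP+FP).
0: TP=32, FP=4+12+4=20 → 32/52 = 0.6154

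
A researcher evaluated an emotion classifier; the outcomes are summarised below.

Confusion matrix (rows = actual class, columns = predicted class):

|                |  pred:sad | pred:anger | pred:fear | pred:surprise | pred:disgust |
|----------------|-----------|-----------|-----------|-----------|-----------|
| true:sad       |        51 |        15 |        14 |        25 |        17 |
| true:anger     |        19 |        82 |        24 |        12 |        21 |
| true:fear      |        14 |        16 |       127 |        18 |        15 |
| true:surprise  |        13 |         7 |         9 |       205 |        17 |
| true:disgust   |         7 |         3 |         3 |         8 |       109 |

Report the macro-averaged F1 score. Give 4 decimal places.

0.6445

Per-class F1 score (2·TP/(2·TP+FP+FN)):
  sad: TP=51, FP=19+14+13+7=53, FN=15+14+25+17=71 → 102/226 = 0.45133
  anger: TP=82, FP=15+16+7+3=41, FN=19+24+12+21=76 → 164/281 = 0.58363
  fear: TP=127, FP=14+24+9+3=50, FN=14+16+18+15=63 → 254/367 = 0.69210
  surprise: TP=205, FP=25+12+18+8=63, FN=13+7+9+17=46 → 410/519 = 0.78998
  disgust: TP=109, FP=17+21+15+17=70, FN=7+3+3+8=21 → 218/309 = 0.70550
Macro-F1 score = mean = (0.45133 + 0.58363 + 0.69210 + 0.78998 + 0.70550) / 5 = 0.6445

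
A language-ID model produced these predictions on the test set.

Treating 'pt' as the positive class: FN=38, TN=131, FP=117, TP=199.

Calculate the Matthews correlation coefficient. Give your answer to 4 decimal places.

MCC = (TP·TN − FP·FN) / √((TP+FP)(TP+FN)(TN+FP)(TN+FN))
Numerator = 199·131 − 117·38 = 21623
Denominator = √(316·237·248·169) = √3138873504 = 56025.6504
MCC = 21623 / 56025.6504 = 0.3859

0.3859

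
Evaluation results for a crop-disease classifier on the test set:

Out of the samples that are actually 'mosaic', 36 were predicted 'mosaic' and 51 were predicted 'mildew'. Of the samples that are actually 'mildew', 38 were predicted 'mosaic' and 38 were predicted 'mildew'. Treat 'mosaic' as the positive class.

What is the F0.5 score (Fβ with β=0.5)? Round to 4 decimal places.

0.4700

Fβ = (1+β²)·TP / ((1+β²)·TP + β²·FN + FP), with β²=1/4
= 1.25·36 / (1.25·36 + 0.25·51 + 38) = 0.4700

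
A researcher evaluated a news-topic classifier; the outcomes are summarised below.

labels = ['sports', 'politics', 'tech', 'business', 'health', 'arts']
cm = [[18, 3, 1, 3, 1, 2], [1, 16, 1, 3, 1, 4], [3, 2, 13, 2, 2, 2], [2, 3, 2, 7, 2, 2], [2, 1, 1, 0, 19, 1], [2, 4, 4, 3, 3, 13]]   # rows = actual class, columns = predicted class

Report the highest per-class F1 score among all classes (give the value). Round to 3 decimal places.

0.731

Per-class F1 score (2·TP/(2·TP+FP+FN)):
  sports: TP=18, FP=1+3+2+2+2=10, FN=3+1+3+1+2=10 → 36/56 = 0.6429
  politics: TP=16, FP=3+2+3+1+4=13, FN=1+1+3+1+4=10 → 32/55 = 0.5818
  tech: TP=13, FP=1+1+2+1+4=9, FN=3+2+2+2+2=11 → 26/46 = 0.5652
  business: TP=7, FP=3+3+2+0+3=11, FN=2+3+2+2+2=11 → 14/36 = 0.3889
  health: TP=19, FP=1+1+2+2+3=9, FN=2+1+1+0+1=5 → 38/52 = 0.7308
  arts: TP=13, FP=2+4+2+2+1=11, FN=2+4+4+3+3=16 → 26/53 = 0.4906
Highest is class 'health' with F1 score = 0.731.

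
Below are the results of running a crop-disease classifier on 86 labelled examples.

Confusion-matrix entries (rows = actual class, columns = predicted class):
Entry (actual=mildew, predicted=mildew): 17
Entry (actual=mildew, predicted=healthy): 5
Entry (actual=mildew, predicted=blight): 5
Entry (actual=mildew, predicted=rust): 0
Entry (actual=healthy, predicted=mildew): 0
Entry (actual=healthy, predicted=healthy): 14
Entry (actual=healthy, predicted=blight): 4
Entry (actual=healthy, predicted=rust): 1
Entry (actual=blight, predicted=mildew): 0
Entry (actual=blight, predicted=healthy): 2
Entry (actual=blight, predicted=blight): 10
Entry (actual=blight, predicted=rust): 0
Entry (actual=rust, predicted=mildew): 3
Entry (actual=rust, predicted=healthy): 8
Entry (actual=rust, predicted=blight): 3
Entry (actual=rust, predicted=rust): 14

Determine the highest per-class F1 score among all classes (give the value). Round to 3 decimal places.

Per-class F1 score (2·TP/(2·TP+FP+FN)):
  mildew: TP=17, FP=0+0+3=3, FN=5+5+0=10 → 34/47 = 0.7234
  healthy: TP=14, FP=5+2+8=15, FN=0+4+1=5 → 28/48 = 0.5833
  blight: TP=10, FP=5+4+3=12, FN=0+2+0=2 → 20/34 = 0.5882
  rust: TP=14, FP=0+1+0=1, FN=3+8+3=14 → 28/43 = 0.6512
Highest is class 'mildew' with F1 score = 0.723.

0.723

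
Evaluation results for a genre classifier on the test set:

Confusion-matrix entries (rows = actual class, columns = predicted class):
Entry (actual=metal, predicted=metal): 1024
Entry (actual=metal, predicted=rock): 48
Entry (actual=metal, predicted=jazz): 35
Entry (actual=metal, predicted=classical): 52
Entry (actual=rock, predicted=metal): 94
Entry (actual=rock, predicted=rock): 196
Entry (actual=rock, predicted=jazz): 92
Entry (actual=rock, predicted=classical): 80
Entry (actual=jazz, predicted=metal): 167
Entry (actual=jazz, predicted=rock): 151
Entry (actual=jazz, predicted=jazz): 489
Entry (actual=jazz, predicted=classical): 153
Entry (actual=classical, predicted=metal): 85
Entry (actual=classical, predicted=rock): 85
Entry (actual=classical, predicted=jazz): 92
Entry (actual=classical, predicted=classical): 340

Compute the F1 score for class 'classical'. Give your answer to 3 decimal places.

Take TP from the diagonal, FP from the rest of the 'classical' prediction marginal, FN from the rest of the 'classical' actual marginal.
F1 score = 2·TP/(2·TP+FP+FN).
classical: TP=340, FP=52+80+153=285, FN=85+85+92=262 → 680/1227 = 0.5542

0.554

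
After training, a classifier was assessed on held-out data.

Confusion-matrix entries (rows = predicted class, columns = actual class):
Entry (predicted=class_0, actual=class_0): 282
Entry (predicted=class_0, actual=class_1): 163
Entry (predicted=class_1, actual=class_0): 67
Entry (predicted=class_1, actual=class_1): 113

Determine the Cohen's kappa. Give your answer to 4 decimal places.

Observed agreement pₒ = trace/N = 395/625 = 0.63200
Expected agreement pₑ = Σ (rowᵢ·colᵢ)/N² = (349·445 + 276·180)/625² = 0.52476
κ = (pₒ − pₑ)/(1 − pₑ) = (0.63200 − 0.52476)/(1 − 0.52476) = 0.2257

0.2257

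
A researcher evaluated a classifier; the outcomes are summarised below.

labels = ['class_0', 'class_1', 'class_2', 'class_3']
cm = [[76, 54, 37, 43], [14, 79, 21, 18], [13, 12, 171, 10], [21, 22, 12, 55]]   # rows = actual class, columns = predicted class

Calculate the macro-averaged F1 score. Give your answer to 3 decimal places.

Per-class F1 score (2·TP/(2·TP+FP+FN)):
  class_0: TP=76, FP=14+13+21=48, FN=54+37+43=134 → 152/334 = 0.4551
  class_1: TP=79, FP=54+12+22=88, FN=14+21+18=53 → 158/299 = 0.5284
  class_2: TP=171, FP=37+21+12=70, FN=13+12+10=35 → 342/447 = 0.7651
  class_3: TP=55, FP=43+18+10=71, FN=21+22+12=55 → 110/236 = 0.4661
Macro-F1 score = mean = (0.4551 + 0.5284 + 0.7651 + 0.4661) / 4 = 0.554

0.554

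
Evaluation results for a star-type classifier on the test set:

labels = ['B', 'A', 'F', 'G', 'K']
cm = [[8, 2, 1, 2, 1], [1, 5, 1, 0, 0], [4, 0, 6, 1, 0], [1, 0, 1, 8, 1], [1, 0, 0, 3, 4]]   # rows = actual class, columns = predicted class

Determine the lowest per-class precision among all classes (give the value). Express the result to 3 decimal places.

0.533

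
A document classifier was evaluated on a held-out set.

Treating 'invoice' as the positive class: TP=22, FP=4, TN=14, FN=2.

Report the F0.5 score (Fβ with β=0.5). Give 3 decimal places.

0.859

Fβ = (1+β²)·TP / ((1+β²)·TP + β²·FN + FP), with β²=1/4
= 1.25·22 / (1.25·22 + 0.25·2 + 4) = 0.859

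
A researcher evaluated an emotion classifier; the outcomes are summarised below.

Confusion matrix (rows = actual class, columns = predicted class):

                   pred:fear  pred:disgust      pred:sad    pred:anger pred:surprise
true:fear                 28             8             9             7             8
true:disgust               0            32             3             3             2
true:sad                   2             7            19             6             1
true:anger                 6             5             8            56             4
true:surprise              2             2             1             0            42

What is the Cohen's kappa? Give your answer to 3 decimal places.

Observed agreement pₒ = trace/N = 177/261 = 0.6782
Expected agreement pₑ = Σ (rowᵢ·colᵢ)/N² = (60·38 + 40·54 + 35·40 + 79·72 + 47·57)/261² = 0.2086
κ = (pₒ − pₑ)/(1 − pₑ) = (0.6782 − 0.2086)/(1 − 0.2086) = 0.593

0.593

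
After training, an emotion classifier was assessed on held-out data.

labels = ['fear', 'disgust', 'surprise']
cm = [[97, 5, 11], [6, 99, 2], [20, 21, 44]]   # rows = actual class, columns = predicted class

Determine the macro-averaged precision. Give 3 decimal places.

Per-class precision (TP/(TP+FP)):
  fear: TP=97, FP=6+20=26 → 97/123 = 0.7886
  disgust: TP=99, FP=5+21=26 → 99/125 = 0.7920
  surprise: TP=44, FP=11+2=13 → 44/57 = 0.7719
Macro-precision = mean = (0.7886 + 0.7920 + 0.7719) / 3 = 0.784

0.784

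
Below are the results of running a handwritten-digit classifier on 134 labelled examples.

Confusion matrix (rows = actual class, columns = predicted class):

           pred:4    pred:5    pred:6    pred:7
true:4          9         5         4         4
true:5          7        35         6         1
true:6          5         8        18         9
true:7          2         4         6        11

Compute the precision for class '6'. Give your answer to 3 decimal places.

0.529

Treat '6' as positive and all other classes as negative.
precision = TP/(TP+FP).
6: TP=18, FP=4+6+6=16 → 18/34 = 0.5294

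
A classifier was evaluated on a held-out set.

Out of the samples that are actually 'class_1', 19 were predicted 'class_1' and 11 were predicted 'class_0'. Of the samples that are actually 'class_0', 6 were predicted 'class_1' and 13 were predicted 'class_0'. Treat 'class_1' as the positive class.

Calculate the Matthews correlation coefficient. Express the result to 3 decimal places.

0.310

MCC = (TP·TN − FP·FN) / √((TP+FP)(TP+FN)(TN+FP)(TN+FN))
Numerator = 19·13 − 6·11 = 181
Denominator = √(25·30·19·24) = √342000 = 584.8077
MCC = 181 / 584.8077 = 0.310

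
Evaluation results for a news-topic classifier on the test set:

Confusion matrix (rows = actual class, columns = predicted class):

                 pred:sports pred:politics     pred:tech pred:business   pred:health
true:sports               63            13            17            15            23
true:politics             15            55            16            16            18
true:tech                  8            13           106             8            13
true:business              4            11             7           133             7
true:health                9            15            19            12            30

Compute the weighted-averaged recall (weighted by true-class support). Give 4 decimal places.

0.5991

Per-class recall (TP/(TP+FN)):
  sports: TP=63, FN=13+17+15+23=68 → 63/131 = 0.48092
  politics: TP=55, FN=15+16+16+18=65 → 55/120 = 0.45833
  tech: TP=106, FN=8+13+8+13=42 → 106/148 = 0.71622
  business: TP=133, FN=4+11+7+7=29 → 133/162 = 0.82099
  health: TP=30, FN=9+15+19+12=55 → 30/85 = 0.35294
Weighted-recall = Σ (supportᵢ/N)·recallᵢ with N=646: (131/646)·0.48092 + (120/646)·0.45833 + (148/646)·0.71622 + (162/646)·0.82099 + (85/646)·0.35294 = 0.5991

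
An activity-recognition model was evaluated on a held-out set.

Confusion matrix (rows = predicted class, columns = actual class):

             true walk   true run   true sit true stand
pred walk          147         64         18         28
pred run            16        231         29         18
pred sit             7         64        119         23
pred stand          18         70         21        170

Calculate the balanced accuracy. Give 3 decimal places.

Balanced accuracy = mean of per-class recall.
  walk: recall = 147/188 = 0.7819
  run: recall = 231/429 = 0.5385
  sit: recall = 119/187 = 0.6364
  stand: recall = 170/239 = 0.7113
Mean = (0.7819 + 0.5385 + 0.6364 + 0.7113) / 4 = 0.667

0.667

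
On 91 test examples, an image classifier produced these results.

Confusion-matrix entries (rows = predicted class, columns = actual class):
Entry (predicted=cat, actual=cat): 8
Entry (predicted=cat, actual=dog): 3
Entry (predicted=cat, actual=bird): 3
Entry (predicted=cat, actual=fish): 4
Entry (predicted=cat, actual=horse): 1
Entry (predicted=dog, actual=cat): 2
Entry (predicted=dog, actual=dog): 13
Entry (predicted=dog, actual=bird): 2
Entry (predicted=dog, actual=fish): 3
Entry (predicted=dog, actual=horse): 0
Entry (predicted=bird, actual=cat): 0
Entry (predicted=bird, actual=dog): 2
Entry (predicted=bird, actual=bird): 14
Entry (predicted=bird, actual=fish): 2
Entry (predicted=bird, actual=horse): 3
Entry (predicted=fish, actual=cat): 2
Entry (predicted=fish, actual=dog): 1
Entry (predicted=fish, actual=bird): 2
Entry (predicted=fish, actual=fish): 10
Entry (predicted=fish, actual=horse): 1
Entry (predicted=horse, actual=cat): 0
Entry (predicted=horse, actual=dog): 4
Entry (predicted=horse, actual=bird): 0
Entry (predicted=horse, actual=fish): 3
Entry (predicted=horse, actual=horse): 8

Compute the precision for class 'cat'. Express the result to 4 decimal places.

0.4211

Treat 'cat' as positive and all other classes as negative.
precision = TP/(TP+FP).
cat: TP=8, FP=3+3+4+1=11 → 8/19 = 0.42105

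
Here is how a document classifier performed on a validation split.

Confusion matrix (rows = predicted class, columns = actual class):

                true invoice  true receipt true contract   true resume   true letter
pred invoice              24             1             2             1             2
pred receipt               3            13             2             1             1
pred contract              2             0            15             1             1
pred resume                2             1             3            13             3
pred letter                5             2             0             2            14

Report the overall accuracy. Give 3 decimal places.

0.693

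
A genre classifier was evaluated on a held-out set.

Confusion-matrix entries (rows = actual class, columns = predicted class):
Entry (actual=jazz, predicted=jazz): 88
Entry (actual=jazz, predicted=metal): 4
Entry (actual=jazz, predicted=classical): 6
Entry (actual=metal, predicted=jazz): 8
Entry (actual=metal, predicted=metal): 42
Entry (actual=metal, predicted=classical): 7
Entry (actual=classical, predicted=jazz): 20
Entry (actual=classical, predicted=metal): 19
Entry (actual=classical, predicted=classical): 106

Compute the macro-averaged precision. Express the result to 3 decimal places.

0.765

Per-class precision (TP/(TP+FP)):
  jazz: TP=88, FP=8+20=28 → 88/116 = 0.7586
  metal: TP=42, FP=4+19=23 → 42/65 = 0.6462
  classical: TP=106, FP=6+7=13 → 106/119 = 0.8908
Macro-precision = mean = (0.7586 + 0.6462 + 0.8908) / 3 = 0.765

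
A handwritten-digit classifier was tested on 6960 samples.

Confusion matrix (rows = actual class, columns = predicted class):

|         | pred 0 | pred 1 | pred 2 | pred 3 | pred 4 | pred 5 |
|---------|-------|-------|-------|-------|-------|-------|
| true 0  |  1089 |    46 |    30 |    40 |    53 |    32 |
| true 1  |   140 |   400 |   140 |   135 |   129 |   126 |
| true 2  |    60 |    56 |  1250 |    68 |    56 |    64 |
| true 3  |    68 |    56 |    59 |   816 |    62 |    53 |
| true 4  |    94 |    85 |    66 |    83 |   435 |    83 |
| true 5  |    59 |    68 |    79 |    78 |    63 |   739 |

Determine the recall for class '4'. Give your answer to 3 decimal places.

0.514

One-vs-rest for '4': TP = diagonal; FP = other classes predicted '4'; FN = '4' predicted as other.
recall = TP/(TP+FN).
4: TP=435, FN=94+85+66+83+83=411 → 435/846 = 0.5142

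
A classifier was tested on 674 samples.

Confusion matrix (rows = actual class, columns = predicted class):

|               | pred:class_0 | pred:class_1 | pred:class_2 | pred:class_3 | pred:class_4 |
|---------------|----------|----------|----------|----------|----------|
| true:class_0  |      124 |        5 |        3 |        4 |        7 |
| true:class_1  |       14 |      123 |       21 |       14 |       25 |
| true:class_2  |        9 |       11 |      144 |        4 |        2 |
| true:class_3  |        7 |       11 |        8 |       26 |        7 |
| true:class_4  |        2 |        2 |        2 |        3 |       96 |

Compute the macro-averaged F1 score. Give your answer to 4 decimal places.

Per-class F1 score (2·TP/(2·TP+FP+FN)):
  class_0: TP=124, FP=14+9+7+2=32, FN=5+3+4+7=19 → 248/299 = 0.82943
  class_1: TP=123, FP=5+11+11+2=29, FN=14+21+14+25=74 → 246/349 = 0.70487
  class_2: TP=144, FP=3+21+8+2=34, FN=9+11+4+2=26 → 288/348 = 0.82759
  class_3: TP=26, FP=4+14+4+3=25, FN=7+11+8+7=33 → 52/110 = 0.47273
  class_4: TP=96, FP=7+25+2+7=41, FN=2+2+2+3=9 → 192/242 = 0.79339
Macro-F1 score = mean = (0.82943 + 0.70487 + 0.82759 + 0.47273 + 0.79339) / 5 = 0.7256

0.7256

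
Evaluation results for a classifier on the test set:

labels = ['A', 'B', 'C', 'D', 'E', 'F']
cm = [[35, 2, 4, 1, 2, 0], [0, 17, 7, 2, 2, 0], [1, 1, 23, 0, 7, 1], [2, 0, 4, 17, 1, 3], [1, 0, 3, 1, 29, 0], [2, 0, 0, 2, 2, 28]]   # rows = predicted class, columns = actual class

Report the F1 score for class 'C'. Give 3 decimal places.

F1 score = 2·TP/(2·TP+FP+FN).
C: TP=23, FP=1+1+0+7+1=10, FN=4+7+4+3+0=18 → 46/74 = 0.6216

0.622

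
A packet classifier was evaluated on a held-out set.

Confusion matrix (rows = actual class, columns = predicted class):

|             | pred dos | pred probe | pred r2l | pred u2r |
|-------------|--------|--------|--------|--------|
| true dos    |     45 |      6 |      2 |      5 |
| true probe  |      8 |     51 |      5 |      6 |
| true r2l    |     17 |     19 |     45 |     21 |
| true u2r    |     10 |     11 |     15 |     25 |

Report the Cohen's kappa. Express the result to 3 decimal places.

Observed agreement pₒ = trace/N = 166/291 = 0.5704
Expected agreement pₑ = Σ (rowᵢ·colᵢ)/N² = (58·80 + 70·87 + 102·67 + 61·57)/291² = 0.2485
κ = (pₒ − pₑ)/(1 − pₑ) = (0.5704 − 0.2485)/(1 − 0.2485) = 0.428

0.428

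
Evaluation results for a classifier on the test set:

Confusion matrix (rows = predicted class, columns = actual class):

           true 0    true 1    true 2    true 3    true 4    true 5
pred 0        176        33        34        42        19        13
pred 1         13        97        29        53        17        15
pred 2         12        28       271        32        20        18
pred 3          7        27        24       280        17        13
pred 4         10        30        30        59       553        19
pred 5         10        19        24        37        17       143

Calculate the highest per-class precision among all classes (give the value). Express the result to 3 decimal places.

Per-class precision (TP/(TP+FP)):
  0: TP=176, FP=33+34+42+19+13=141 → 176/317 = 0.5552
  1: TP=97, FP=13+29+53+17+15=127 → 97/224 = 0.4330
  2: TP=271, FP=12+28+32+20+18=110 → 271/381 = 0.7113
  3: TP=280, FP=7+27+24+17+13=88 → 280/368 = 0.7609
  4: TP=553, FP=10+30+30+59+19=148 → 553/701 = 0.7889
  5: TP=143, FP=10+19+24+37+17=107 → 143/250 = 0.5720
Highest is class '4' with precision = 0.789.

0.789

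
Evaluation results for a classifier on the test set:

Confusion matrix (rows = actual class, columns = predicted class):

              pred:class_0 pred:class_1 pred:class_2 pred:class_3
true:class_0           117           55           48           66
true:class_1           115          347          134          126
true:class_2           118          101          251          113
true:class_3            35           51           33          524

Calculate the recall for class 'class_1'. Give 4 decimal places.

0.4806

One-vs-rest for 'class_1': TP = diagonal; FP = other classes predicted 'class_1'; FN = 'class_1' predicted as other.
recall = TP/(TP+FN).
class_1: TP=347, FN=115+134+126=375 → 347/722 = 0.48061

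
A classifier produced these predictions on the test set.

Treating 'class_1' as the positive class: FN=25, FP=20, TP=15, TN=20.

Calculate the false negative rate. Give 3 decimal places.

FNR = FN/(FN+TP) = 25/(25+15) = 0.625

0.625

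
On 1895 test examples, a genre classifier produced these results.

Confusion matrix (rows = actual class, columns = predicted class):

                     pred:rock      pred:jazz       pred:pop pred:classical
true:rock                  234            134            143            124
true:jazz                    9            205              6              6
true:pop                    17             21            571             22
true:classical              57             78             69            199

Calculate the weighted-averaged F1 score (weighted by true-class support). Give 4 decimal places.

0.6184

Per-class F1 score (2·TP/(2·TP+FP+FN)):
  rock: TP=234, FP=9+17+57=83, FN=134+143+124=401 → 468/952 = 0.49160
  jazz: TP=205, FP=134+21+78=233, FN=9+6+6=21 → 410/664 = 0.61747
  pop: TP=571, FP=143+6+69=218, FN=17+21+22=60 → 1142/1420 = 0.80423
  classical: TP=199, FP=124+6+22=152, FN=57+78+69=204 → 398/754 = 0.52785
Weighted-F1 score = Σ (supportᵢ/N)·F1 scoreᵢ with N=1895: (635/1895)·0.49160 + (226/1895)·0.61747 + (631/1895)·0.80423 + (403/1895)·0.52785 = 0.6184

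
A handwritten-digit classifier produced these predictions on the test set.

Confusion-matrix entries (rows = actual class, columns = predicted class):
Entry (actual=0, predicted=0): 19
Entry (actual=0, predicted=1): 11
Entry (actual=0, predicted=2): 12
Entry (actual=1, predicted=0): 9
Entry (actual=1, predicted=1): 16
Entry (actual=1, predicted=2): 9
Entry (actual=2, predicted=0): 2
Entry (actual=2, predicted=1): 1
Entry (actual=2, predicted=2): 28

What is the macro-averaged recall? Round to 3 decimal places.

Per-class recall (TP/(TP+FN)):
  0: TP=19, FN=11+12=23 → 19/42 = 0.4524
  1: TP=16, FN=9+9=18 → 16/34 = 0.4706
  2: TP=28, FN=2+1=3 → 28/31 = 0.9032
Macro-recall = mean = (0.4524 + 0.4706 + 0.9032) / 3 = 0.609

0.609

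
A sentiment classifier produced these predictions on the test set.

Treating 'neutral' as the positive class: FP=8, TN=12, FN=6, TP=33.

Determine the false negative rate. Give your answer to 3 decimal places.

0.154

FNR = FN/(FN+TP) = 6/(6+33) = 0.154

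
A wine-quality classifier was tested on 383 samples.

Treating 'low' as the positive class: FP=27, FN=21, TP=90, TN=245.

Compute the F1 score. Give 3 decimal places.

Precision = TP/(TP+FP) = 90/117 = 0.7692
Recall = TP/(TP+FN) = 90/111 = 0.8108
F1 = 2·TP/(2·TP+FP+FN) = 180/228 = 0.789

0.789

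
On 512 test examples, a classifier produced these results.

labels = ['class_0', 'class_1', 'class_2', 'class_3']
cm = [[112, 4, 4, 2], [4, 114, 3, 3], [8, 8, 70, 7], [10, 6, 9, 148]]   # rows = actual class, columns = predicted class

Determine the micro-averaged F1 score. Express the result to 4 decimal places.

Micro-averaging pools counts across classes: ΣTP=444, ΣFP=68, ΣFN=68.
Micro-F1 score = 2·TP/(2·TP+FP+FN) on pooled counts = 0.8672 (equals overall accuracy in single-label multiclass).

0.8672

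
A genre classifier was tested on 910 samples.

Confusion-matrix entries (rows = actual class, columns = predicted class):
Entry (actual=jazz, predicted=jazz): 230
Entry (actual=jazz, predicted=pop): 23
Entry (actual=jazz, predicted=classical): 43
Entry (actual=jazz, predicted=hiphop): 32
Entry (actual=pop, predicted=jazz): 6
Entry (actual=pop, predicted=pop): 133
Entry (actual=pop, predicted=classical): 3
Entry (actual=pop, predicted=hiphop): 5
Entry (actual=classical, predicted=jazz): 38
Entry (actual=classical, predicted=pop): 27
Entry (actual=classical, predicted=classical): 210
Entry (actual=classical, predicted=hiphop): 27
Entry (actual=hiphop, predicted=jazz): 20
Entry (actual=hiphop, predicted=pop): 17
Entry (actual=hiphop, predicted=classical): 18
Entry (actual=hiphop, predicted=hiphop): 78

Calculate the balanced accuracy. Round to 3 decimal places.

Balanced accuracy = mean of per-class recall.
  jazz: recall = 230/328 = 0.7012
  pop: recall = 133/147 = 0.9048
  classical: recall = 210/302 = 0.6954
  hiphop: recall = 78/133 = 0.5865
Mean = (0.7012 + 0.9048 + 0.6954 + 0.5865) / 4 = 0.722

0.722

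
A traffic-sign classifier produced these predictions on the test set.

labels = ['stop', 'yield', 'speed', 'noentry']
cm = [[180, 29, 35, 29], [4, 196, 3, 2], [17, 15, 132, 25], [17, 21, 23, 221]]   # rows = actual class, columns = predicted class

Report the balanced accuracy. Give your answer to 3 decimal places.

0.774

Balanced accuracy = mean of per-class recall.
  stop: recall = 180/273 = 0.6593
  yield: recall = 196/205 = 0.9561
  speed: recall = 132/189 = 0.6984
  noentry: recall = 221/282 = 0.7837
Mean = (0.6593 + 0.9561 + 0.6984 + 0.7837) / 4 = 0.774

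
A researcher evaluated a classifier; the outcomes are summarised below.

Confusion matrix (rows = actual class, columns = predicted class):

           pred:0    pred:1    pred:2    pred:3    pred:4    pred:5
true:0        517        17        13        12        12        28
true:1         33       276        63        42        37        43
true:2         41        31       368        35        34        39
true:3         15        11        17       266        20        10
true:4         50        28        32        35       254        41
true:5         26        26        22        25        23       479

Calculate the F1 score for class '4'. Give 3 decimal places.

0.620

Take TP from the diagonal, FP from the rest of the '4' prediction marginal, FN from the rest of the '4' actual marginal.
F1 score = 2·TP/(2·TP+FP+FN).
4: TP=254, FP=12+37+34+20+23=126, FN=50+28+32+35+41=186 → 508/820 = 0.6195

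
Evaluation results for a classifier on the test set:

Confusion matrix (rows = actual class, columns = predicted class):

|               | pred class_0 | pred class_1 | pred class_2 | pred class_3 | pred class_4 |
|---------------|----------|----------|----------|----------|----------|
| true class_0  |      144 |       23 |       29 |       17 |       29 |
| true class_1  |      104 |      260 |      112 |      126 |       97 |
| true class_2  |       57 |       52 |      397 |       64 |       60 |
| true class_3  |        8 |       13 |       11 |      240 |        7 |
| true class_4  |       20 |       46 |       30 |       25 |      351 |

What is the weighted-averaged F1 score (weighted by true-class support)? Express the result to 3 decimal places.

Per-class F1 score (2·TP/(2·TP+FP+FN)):
  class_0: TP=144, FP=104+57+8+20=189, FN=23+29+17+29=98 → 288/575 = 0.5009
  class_1: TP=260, FP=23+52+13+46=134, FN=104+112+126+97=439 → 520/1093 = 0.4758
  class_2: TP=397, FP=29+112+11+30=182, FN=57+52+64+60=233 → 794/1209 = 0.6567
  class_3: TP=240, FP=17+126+64+25=232, FN=8+13+11+7=39 → 480/751 = 0.6391
  class_4: TP=351, FP=29+97+60+7=193, FN=20+46+30+25=121 → 702/1016 = 0.6909
Weighted-F1 score = Σ (supportᵢ/N)·F1 scoreᵢ with N=2322: (242/2322)·0.5009 + (699/2322)·0.4758 + (630/2322)·0.6567 + (279/2322)·0.6391 + (472/2322)·0.6909 = 0.591

0.591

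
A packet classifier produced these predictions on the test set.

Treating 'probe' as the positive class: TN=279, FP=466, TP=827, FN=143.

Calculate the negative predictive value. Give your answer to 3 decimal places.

NPV = TN/(TN+FN) = 279/(279+143) = 0.661

0.661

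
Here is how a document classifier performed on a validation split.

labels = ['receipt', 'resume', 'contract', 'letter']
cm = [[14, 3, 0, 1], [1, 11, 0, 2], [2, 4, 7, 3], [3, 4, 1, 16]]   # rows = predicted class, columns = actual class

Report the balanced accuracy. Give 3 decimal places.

0.701

Balanced accuracy = mean of per-class recall.
  receipt: recall = 14/20 = 0.7000
  resume: recall = 11/22 = 0.5000
  contract: recall = 7/8 = 0.8750
  letter: recall = 16/22 = 0.7273
Mean = (0.7000 + 0.5000 + 0.8750 + 0.7273) / 4 = 0.701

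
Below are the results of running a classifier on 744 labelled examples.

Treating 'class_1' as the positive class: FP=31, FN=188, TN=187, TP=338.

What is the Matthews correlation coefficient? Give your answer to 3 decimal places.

0.456

MCC = (TP·TN − FP·FN) / √((TP+FP)(TP+FN)(TN+FP)(TN+FN))
Numerator = 338·187 − 31·188 = 57378
Denominator = √(369·526·218·375) = √15867184500 = 125965.0130
MCC = 57378 / 125965.0130 = 0.456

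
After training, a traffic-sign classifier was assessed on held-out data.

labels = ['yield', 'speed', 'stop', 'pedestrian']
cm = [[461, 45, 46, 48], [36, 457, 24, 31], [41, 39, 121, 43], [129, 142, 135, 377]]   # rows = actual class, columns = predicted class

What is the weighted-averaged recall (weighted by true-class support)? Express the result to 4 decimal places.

Per-class recall (TP/(TP+FN)):
  yield: TP=461, FN=45+46+48=139 → 461/600 = 0.76833
  speed: TP=457, FN=36+24+31=91 → 457/548 = 0.83394
  stop: TP=121, FN=41+39+43=123 → 121/244 = 0.49590
  pedestrian: TP=377, FN=129+142+135=406 → 377/783 = 0.48148
Weighted-recall = Σ (supportᵢ/N)·recallᵢ with N=2175: (600/2175)·0.76833 + (548/2175)·0.83394 + (244/2175)·0.49590 + (783/2175)·0.48148 = 0.6510

0.6510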